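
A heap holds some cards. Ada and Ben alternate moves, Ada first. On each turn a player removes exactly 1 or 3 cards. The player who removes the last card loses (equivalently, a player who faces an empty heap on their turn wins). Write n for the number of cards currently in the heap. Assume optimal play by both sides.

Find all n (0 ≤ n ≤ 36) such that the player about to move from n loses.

Positions with no move are W. A position that does have a move is losing for the player to move precisely when every available move leads to a winning position for the opponent. Fill in the labels:
n=0: no move; the opponent has just taken the last card and therefore loses → W
n=1: only reaches 0(W), which is W → L
n=2: reaches L-position 1 → W
n=3: only reaches 2(W), 0(W), all W → L
n=4: reaches L-position 3 → W
n=5: only reaches 4(W), 2(W), all W → L
n=6: reaches L-position 5 → W
n=7: only reaches 6(W), 4(W), all W → L
n=8: reaches L-position 7 → W
n=9: only reaches 8(W), 6(W), all W → L
n=10: reaches L-position 9 → W
n=11: only reaches 10(W), 8(W), all W → L
n=12: reaches L-position 11 → W
n=13: only reaches 12(W), 10(W), all W → L
n=14: reaches L-position 13 → W
n=15: only reaches 14(W), 12(W), all W → L
n=16: reaches L-position 15 → W
n=17: only reaches 16(W), 14(W), all W → L
n=18: reaches L-position 17 → W
n=19: only reaches 18(W), 16(W), all W → L
n=20: reaches L-position 19 → W
n=21: only reaches 20(W), 18(W), all W → L
n=22: reaches L-position 21 → W
n=23: only reaches 22(W), 20(W), all W → L
n=24: reaches L-position 23 → W
n=25: only reaches 24(W), 22(W), all W → L
n=26: reaches L-position 25 → W
n=27: only reaches 26(W), 24(W), all W → L
n=28: reaches L-position 27 → W
n=29: only reaches 28(W), 26(W), all W → L
n=30: reaches L-position 29 → W
n=31: only reaches 30(W), 28(W), all W → L
n=32: reaches L-position 31 → W
n=33: only reaches 32(W), 30(W), all W → L
n=34: reaches L-position 33 → W
n=35: only reaches 34(W), 32(W), all W → L
n=36: reaches L-position 35 → W
The losing starting values of n are exactly the entries labelled L in this table (18 of them).

1, 3, 5, 7, 9, 11, 13, 15, 17, 19, 21, 23, 25, 27, 29, 31, 33, 35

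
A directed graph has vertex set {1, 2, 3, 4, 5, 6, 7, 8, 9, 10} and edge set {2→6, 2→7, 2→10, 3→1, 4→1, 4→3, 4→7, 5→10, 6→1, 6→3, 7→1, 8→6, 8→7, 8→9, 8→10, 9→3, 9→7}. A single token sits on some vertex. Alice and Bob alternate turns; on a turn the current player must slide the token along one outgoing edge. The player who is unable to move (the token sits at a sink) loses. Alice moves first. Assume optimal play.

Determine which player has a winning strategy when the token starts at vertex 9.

Bob wins.

Build the W/L table. Terminal = L. A non-terminal position is W if it has a move to some L; otherwise it is L.
Every edge goes from a vertex to one that appears earlier in the order 10, 1, 3, 6, 7, 9, 4, 2, 8, 5, so processing vertices in that order labels each vertex after all of its successors.
10: no outgoing edge → L
1: no outgoing edge → L
3: can move to 1, which is L ⇒ W
6: can move to 1, which is L ⇒ W
7: can move to 1, which is L ⇒ W
9: moves to 7(W), 3(W); every one is W ⇒ L
4: can move to 1, which is L ⇒ W
2: can move to 10, which is L ⇒ W
8: can move to 9, which is L ⇒ W
5: can move to 10, which is L ⇒ W
Every move from 9 reaches a W position, so the mover loses.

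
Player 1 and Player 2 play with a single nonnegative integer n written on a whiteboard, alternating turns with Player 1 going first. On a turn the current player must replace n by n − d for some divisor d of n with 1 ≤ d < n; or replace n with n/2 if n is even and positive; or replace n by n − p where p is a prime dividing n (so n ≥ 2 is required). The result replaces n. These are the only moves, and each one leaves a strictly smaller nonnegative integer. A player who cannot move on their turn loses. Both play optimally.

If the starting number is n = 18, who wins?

Build the W/L table. Terminal = L. A non-terminal position is W if it has a move to some L; otherwise it is L.
n=0: no move → L
n=1: no move → L
n=2: W (go to 0, an L position)
n=3: W (go to 0, an L position)
n=4: L (options 2(W), 3(W) are all W)
n=5: W (go to 0, an L position)
n=6: W (go to 4, an L position)
n=7: W (go to 0, an L position)
n=8: W (go to 4, an L position)
n=9: L (options 6(W), 8(W) are all W)
n=10: W (go to 9, an L position)
n=11: W (go to 0, an L position)
n=12: W (go to 9, an L position)
n=13: W (go to 0, an L position)
n=14: L (options 7(W), 12(W), 13(W) are all W)
n=15: W (go to 14, an L position)
n=16: W (go to 14, an L position)
n=17: W (go to 0, an L position)
n=18: W (go to 9, an L position)
From 18 Player 1 can move to 9, reaching an L position.

Player 1 wins.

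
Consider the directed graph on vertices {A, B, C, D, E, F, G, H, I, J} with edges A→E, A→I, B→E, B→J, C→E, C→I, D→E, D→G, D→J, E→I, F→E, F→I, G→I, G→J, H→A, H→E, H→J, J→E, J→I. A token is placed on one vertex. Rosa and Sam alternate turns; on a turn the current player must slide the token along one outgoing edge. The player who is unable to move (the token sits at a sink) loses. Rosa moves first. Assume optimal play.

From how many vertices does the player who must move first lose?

4

Build the W/L table. Terminal = L. A non-terminal position is W if it has a move to some L; otherwise it is L.
Every edge goes from a vertex to one that appears earlier in the order I, E, J, A, F, G, C, H, B, D, so processing vertices in that order labels each vertex after all of its successors.
I: no outgoing edge → L
E: W (go to I, an L position)
J: W (go to I, an L position)
A: W (go to I, an L position)
F: W (go to I, an L position)
G: W (go to I, an L position)
C: W (go to I, an L position)
H: L (options A(W), J(W), E(W) are all W)
B: L (options J(W), E(W) are all W)
D: L (options G(W), J(W), E(W) are all W)
The L vertices are B, D, H, I; that is 4 in all.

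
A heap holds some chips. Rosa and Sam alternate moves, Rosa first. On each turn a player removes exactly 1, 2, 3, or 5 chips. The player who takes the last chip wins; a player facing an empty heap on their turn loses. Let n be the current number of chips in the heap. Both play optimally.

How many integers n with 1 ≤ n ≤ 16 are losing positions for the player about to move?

Use the standard recursion: the mover loses at a terminal position; elsewhere, the mover wins exactly when some move hands the opponent an L position.
n=0: no move → L
n=1: can move to 0, which is L ⇒ W
n=2: can move to 0, which is L ⇒ W
n=3: can move to 0, which is L ⇒ W
n=4: moves to 3(W), 2(W), 1(W); every one is W ⇒ L
n=5: can move to 4, which is L ⇒ W
n=6: can move to 4, which is L ⇒ W
n=7: can move to 4, which is L ⇒ W
n=8: moves to 7(W), 6(W), 5(W), 3(W); every one is W ⇒ L
n=9: can move to 8, which is L ⇒ W
n=10: can move to 8, which is L ⇒ W
n=11: can move to 8, which is L ⇒ W
n=12: moves to 11(W), 10(W), 9(W), 7(W); every one is W ⇒ L
n=13: can move to 12, which is L ⇒ W
n=14: can move to 12, which is L ⇒ W
n=15: can move to 12, which is L ⇒ W
n=16: moves to 15(W), 14(W), 13(W), 11(W); every one is W ⇒ L
L entries with 1 ≤ n ≤ 16 (n=0 is outside the asked range and is not counted): n = 4, 8, 12, 16; that makes 4.

4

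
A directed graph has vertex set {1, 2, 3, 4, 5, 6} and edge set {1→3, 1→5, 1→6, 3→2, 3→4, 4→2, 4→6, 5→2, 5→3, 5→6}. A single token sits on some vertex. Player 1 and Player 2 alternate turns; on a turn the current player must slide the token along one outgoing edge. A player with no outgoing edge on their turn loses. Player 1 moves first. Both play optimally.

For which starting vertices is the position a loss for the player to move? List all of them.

2, 6

Build the W/L table. Terminal = L. A non-terminal position is W if it has a move to some L; otherwise it is L.
Every edge goes from a vertex to one that appears earlier in the order 2, 6, 4, 3, 5, 1, so processing vertices in that order labels each vertex after all of its successors.
2: no outgoing edge → L
6: no outgoing edge → L
4: W (go to 6, an L position)
3: W (go to 2, an L position)
5: W (go to 6, an L position)
1: W (go to 6, an L position)
The losing starting vertices are exactly the entries labelled L in this table (2 of them).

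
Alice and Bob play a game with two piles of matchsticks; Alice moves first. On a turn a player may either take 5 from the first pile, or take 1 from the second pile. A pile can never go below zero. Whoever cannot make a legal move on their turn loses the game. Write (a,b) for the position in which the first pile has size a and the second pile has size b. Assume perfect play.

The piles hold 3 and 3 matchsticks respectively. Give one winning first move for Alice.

Move to (3,2).

Build the W/L table. Terminal = L. A non-terminal position is W if it has a move to some L; otherwise it is L.
No move ever increases a pile, so every position that can arise here has a ≤ 3 and b ≤ 3; it is enough to label the cells with 0 ≤ a ≤ 3 and 0 ≤ b ≤ 3.
Every move lowers a or b (never raises either), so fill the grid row by row in increasing a, and left to right within a row: each cell's successors are then already labelled.
      b=0  b=1  b=2  b=3
a=0:    L    W    L    W
a=1:    L    W    L    W
a=2:    L    W    L    W
a=3:    L    W    L    W
Cells with no legal move (terminal, hence L): (0,0), (1,0), (2,0), (3,0).
The remaining L cells, each justified by listing all of its moves:
(0,2): →(0,1)(W) only, which is W, so L
(1,2): →(1,1)(W) only, which is W, so L
(2,2): →(2,1)(W) only, which is W, so L
(3,2): →(3,1)(W) only, which is W, so L
Every other cell has at least one move into one of the L cells above, so it is W.
From (3,3), the L positions reachable in one move are: (3,2).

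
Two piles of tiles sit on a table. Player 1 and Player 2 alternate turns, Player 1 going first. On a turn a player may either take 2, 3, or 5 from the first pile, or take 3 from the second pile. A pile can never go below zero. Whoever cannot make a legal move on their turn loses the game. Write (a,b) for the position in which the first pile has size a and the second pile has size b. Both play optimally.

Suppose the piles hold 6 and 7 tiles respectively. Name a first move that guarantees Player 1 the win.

Build the W/L table. Terminal = L. A non-terminal position is W if it has a move to some L; otherwise it is L.
No move ever increases a pile, so every position that can arise here has a ≤ 6 and b ≤ 7; it is enough to label the cells with 0 ≤ a ≤ 6 and 0 ≤ b ≤ 7.
Every move lowers a or b (never raises either), so fill the grid row by row in increasing a, and left to right within a row: each cell's successors are then already labelled.
      b=0  b=1  b=2  b=3  b=4  b=5  b=6  b=7
a=0:    L    L    L    W    W    W    L    L
a=1:    L    L    L    W    W    W    L    L
a=2:    W    W    W    L    L    L    W    W
a=3:    W    W    W    L    L    L    W    W
a=4:    W    W    W    W    W    W    W    W
a=5:    W    W    W    W    W    W    W    W
a=6:    W    W    W    W    W    W    W    W
Cells with no legal move (terminal, hence L): (0,0), (0,1), (0,2), (1,0), (1,1), (1,2).
The remaining L cells, each justified by listing all of its moves:
(0,6): →(0,3)(W) only, which is W, so L
(0,7): →(0,4)(W) only, which is W, so L
(1,6): →(1,3)(W) only, which is W, so L
(1,7): →(1,4)(W) only, which is W, so L
(2,3): →(0,3)(W), (2,0)(W) — all W, so L
(2,4): →(0,4)(W), (2,1)(W) — all W, so L
(2,5): →(0,5)(W), (2,2)(W) — all W, so L
(3,3): →(1,3)(W), (0,3)(W), (3,0)(W) — all W, so L
(3,4): →(1,4)(W), (0,4)(W), (3,1)(W) — all W, so L
(3,5): →(1,5)(W), (0,5)(W), (3,2)(W) — all W, so L
Every other cell has at least one move into one of the L cells above, so it is W.
From (6,7), the L positions reachable in one move are: (1,7).

Move to (1,7).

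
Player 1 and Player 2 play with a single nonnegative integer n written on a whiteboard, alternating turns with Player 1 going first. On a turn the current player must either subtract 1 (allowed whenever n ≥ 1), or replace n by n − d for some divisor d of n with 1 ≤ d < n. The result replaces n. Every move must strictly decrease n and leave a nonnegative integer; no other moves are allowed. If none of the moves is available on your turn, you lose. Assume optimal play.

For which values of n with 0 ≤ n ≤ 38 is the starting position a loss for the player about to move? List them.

0, 2, 5, 7, 9, 11, 13, 15, 17, 19, 21, 23, 25, 27, 29, 31, 33, 35, 37

Work bottom-up. With no move the player to move loses. Otherwise the position is W if at least one move leads to an L position for the opponent, and L if every move leads to a W.
n=0: no move → L
n=1: reaches L-position 0 → W
n=2: only reaches 1(W), which is W → L
n=3: reaches L-position 2 → W
n=4: reaches L-position 2 → W
n=5: only reaches 4(W), which is W → L
n=6: reaches L-position 5 → W
n=7: only reaches 6(W), which is W → L
n=8: reaches L-position 7 → W
n=9: only reaches 6(W), 8(W), all W → L
n=10: reaches L-position 5 → W
n=11: only reaches 10(W), which is W → L
n=12: reaches L-position 9 → W
n=13: only reaches 12(W), which is W → L
n=14: reaches L-position 7 → W
n=15: only reaches 10(W), 12(W), 14(W), all W → L
n=16: reaches L-position 15 → W
n=17: only reaches 16(W), which is W → L
n=18: reaches L-position 9 → W
n=19: only reaches 18(W), which is W → L
n=20: reaches L-position 15 → W
n=21: only reaches 14(W), 18(W), 20(W), all W → L
n=22: reaches L-position 11 → W
n=23: only reaches 22(W), which is W → L
n=24: reaches L-position 21 → W
n=25: only reaches 20(W), 24(W), all W → L
n=26: reaches L-position 13 → W
n=27: only reaches 18(W), 24(W), 26(W), all W → L
n=28: reaches L-position 21 → W
n=29: only reaches 28(W), which is W → L
n=30: reaches L-position 15 → W
n=31: only reaches 30(W), which is W → L
n=32: reaches L-position 31 → W
n=33: only reaches 22(W), 30(W), 32(W), all W → L
n=34: reaches L-position 17 → W
n=35: only reaches 28(W), 30(W), 34(W), all W → L
n=36: reaches L-position 27 → W
n=37: only reaches 36(W), which is W → L
n=38: reaches L-position 19 → W
Reading off the rows marked L gives the requested list; there are 19 such values of n.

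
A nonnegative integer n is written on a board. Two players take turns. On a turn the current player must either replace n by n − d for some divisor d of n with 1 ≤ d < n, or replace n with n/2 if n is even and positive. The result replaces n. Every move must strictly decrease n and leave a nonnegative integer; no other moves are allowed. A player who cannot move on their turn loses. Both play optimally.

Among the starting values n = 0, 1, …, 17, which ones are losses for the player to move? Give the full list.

Build the W/L table. Terminal = L. A non-terminal position is W if it has a move to some L; otherwise it is L.
n=0: no move → L
n=1: no move → L
n=2: reaches L-position 1 → W
n=3: only reaches 2(W), which is W → L
n=4: reaches L-position 3 → W
n=5: only reaches 4(W), which is W → L
n=6: reaches L-position 3 → W
n=7: only reaches 6(W), which is W → L
n=8: reaches L-position 7 → W
n=9: only reaches 6(W), 8(W), all W → L
n=10: reaches L-position 5 → W
n=11: only reaches 10(W), which is W → L
n=12: reaches L-position 9 → W
n=13: only reaches 12(W), which is W → L
n=14: reaches L-position 7 → W
n=15: only reaches 10(W), 12(W), 14(W), all W → L
n=16: reaches L-position 15 → W
n=17: only reaches 16(W), which is W → L
The losing starting values of n are exactly the entries labelled L in this table (10 of them).

0, 1, 3, 5, 7, 9, 11, 13, 15, 17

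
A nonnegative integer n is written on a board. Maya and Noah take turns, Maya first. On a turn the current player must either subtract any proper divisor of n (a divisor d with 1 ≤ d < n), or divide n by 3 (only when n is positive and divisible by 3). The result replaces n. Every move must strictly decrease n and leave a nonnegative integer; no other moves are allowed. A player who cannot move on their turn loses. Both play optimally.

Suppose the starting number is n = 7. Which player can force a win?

Noah wins.

Label each position W (a win for the player to move) or L (a loss). A position with no legal move is L; any other position is W exactly when some move reaches an L, and L when every move reaches a W.
n=0: no move → L
n=1: no move → L
n=2: can move to 1, which is L ⇒ W
n=3: can move to 1, which is L ⇒ W
n=4: moves to 2(W), 3(W); every one is W ⇒ L
n=5: can move to 4, which is L ⇒ W
n=6: can move to 4, which is L ⇒ W
n=7: the only move is to 6(W), a W ⇒ L
Every move from 7 reaches a W position, so the mover loses.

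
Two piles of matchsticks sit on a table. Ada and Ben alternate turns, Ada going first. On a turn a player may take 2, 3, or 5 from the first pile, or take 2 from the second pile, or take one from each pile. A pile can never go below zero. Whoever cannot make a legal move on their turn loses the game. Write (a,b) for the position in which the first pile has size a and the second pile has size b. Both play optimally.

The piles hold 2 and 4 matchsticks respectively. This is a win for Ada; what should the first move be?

Positions with no move are L. A position that does have a move is losing for the player to move precisely when every available move leads to a winning position for the opponent. Fill in the labels:
No move ever increases a pile, so every position that can arise here has a ≤ 2 and b ≤ 4; it is enough to label the cells with 0 ≤ a ≤ 2 and 0 ≤ b ≤ 4.
Every move lowers a or b (never raises either), so fill the grid row by row in increasing a, and left to right within a row: each cell's successors are then already labelled.
      b=0  b=1  b=2  b=3  b=4
a=0:    L    L    W    W    L
a=1:    L    W    W    L    L
a=2:    W    W    L    L    W
Cells with no legal move (terminal, hence L): (0,0), (0,1), (1,0).
The remaining L cells, each justified by listing all of its moves:
(0,4): only reaches (0,2)(W), which is W → L
(1,3): only reaches (1,1)(W), (0,2)(W), all W → L
(1,4): only reaches (1,2)(W), (0,3)(W), all W → L
(2,2): only reaches (0,2)(W), (2,0)(W), (1,1)(W), all W → L
(2,3): only reaches (0,3)(W), (2,1)(W), (1,2)(W), all W → L
Every other cell has at least one move into one of the L cells above, so it is W.
From (2,4), the L positions reachable in one move are: (0,4), (2,2), (1,3). Any move reaching one of these is winning.

Move to (0,4).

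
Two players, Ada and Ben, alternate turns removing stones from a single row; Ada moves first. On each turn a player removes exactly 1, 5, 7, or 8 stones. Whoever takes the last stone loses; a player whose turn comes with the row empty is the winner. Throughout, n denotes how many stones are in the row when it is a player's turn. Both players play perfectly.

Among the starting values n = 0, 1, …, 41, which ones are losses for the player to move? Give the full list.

Compute win/loss labels from the base case upward. A position with no move is W. Any other position is W if it can reach an L in one move, else L.
n=0: no move; the opponent has just taken the last stone and therefore loses → W
n=1: L (sole option 0(W) is W)
n=2: W (go to 1, an L position)
n=3: L (sole option 2(W) is W)
n=4: W (go to 3, an L position)
n=5: L (options 4(W), 0(W) are all W)
n=6: W (go to 5, an L position)
n=7: L (options 6(W), 2(W), 0(W) are all W)
n=8: W (go to 7, an L position)
n=9: W (go to 1, an L position)
n=10: W (go to 5, an L position)
n=11: W (go to 3, an L position)
n=12: W (go to 7, an L position)
n=13: W (go to 5, an L position)
n=14: W (go to 7, an L position)
n=15: W (go to 7, an L position)
n=16: L (options 15(W), 11(W), 9(W), 8(W) are all W)
n=17: W (go to 16, an L position)
n=18: L (options 17(W), 13(W), 11(W), 10(W) are all W)
n=19: W (go to 18, an L position)
n=20: L (options 19(W), 15(W), 13(W), 12(W) are all W)
n=21: W (go to 20, an L position)
n=22: L (options 21(W), 17(W), 15(W), 14(W) are all W)
n=23: W (go to 22, an L position)
n=24: W (go to 16, an L position)
n=25: W (go to 20, an L position)
n=26: W (go to 18, an L position)
n=27: W (go to 22, an L position)
n=28: W (go to 20, an L position)
n=29: W (go to 22, an L position)
n=30: W (go to 22, an L position)
n=31: L (options 30(W), 26(W), 24(W), 23(W) are all W)
n=32: W (go to 31, an L position)
n=33: L (options 32(W), 28(W), 26(W), 25(W) are all W)
n=34: W (go to 33, an L position)
n=35: L (options 34(W), 30(W), 28(W), 27(W) are all W)
n=36: W (go to 35, an L position)
n=37: L (options 36(W), 32(W), 30(W), 29(W) are all W)
n=38: W (go to 37, an L position)
n=39: W (go to 31, an L position)
n=40: W (go to 35, an L position)
n=41: W (go to 33, an L position)
The losing starting values of n are exactly the entries labelled L in this table (12 of them).

1, 3, 5, 7, 16, 18, 20, 22, 31, 33, 35, 37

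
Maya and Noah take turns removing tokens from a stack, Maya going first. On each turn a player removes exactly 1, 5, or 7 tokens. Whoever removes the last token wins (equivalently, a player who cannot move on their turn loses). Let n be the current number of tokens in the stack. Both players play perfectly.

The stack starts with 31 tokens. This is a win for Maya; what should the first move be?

Remove 1, leaving 30.

Work bottom-up. With no move the player to move loses. Otherwise the position is W if at least one move leads to an L position for the opponent, and L if every move leads to a W.
n=0: no move → L
n=1: reaches L-position 0 → W
n=2: only reaches 1(W), which is W → L
n=3: reaches L-position 2 → W
n=4: only reaches 3(W), which is W → L
n=5: reaches L-position 4 → W
n=6: only reaches 5(W), 1(W), all W → L
n=7: reaches L-position 6 → W
n=8: only reaches 7(W), 3(W), 1(W), all W → L
n=9: reaches L-position 8 → W
n=10: only reaches 9(W), 5(W), 3(W), all W → L
n=11: reaches L-position 10 → W
n=12: only reaches 11(W), 7(W), 5(W), all W → L
n=13: reaches L-position 12 → W
n=14: only reaches 13(W), 9(W), 7(W), all W → L
n=15: reaches L-position 14 → W
n=16: only reaches 15(W), 11(W), 9(W), all W → L
n=17: reaches L-position 16 → W
n=18: only reaches 17(W), 13(W), 11(W), all W → L
n=19: reaches L-position 18 → W
n=20: only reaches 19(W), 15(W), 13(W), all W → L
n=21: reaches L-position 20 → W
n=22: only reaches 21(W), 17(W), 15(W), all W → L
n=23: reaches L-position 22 → W
n=24: only reaches 23(W), 19(W), 17(W), all W → L
n=25: reaches L-position 24 → W
n=26: only reaches 25(W), 21(W), 19(W), all W → L
n=27: reaches L-position 26 → W
n=28: only reaches 27(W), 23(W), 21(W), all W → L
n=29: reaches L-position 28 → W
n=30: only reaches 29(W), 25(W), 23(W), all W → L
n=31: reaches L-position 30 → W
From 31, the L positions reachable in one move are: 30, 26, 24. Any move reaching one of these is winning.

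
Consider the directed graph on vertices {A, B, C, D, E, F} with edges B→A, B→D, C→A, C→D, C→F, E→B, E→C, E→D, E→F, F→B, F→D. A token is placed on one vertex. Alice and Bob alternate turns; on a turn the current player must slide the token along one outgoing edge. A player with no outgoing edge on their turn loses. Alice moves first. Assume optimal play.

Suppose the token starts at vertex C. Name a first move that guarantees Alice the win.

Positions with no move are L. A position that does have a move is losing for the player to move precisely when every available move leads to a winning position for the opponent. Fill in the labels:
Every edge goes from a vertex to one that appears earlier in the order D, A, B, F, C, E, so processing vertices in that order labels each vertex after all of its successors.
D: no outgoing edge → L
A: no outgoing edge → L
B: →A(L), so W
F: →D(L), so W
C: →A(L), so W
E: →D(L), so W
From C, the L positions reachable in one move are: A, D. Any move reaching one of these is winning.

Move to A.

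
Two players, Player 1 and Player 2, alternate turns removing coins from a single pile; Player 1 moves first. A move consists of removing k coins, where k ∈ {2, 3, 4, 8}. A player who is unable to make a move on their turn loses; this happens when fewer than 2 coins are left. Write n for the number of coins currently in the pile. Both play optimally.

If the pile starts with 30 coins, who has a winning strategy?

Positions with no move are L. A position that does have a move is losing for the player to move precisely when every available move leads to a winning position for the opponent. Fill in the labels:
n=0: no move → L
n=1: no move → L
n=2: →0(L), so W
n=3: →1(L), so W
n=4: →1(L), so W
n=5: →1(L), so W
n=6: →4(W), 3(W), 2(W) — all W, so L
n=7: →5(W), 4(W), 3(W) — all W, so L
n=8: →6(L), so W
n=9: →7(L), so W
n=10: →7(L), so W
n=11: →7(L), so W
n=12: →10(W), 9(W), 8(W), 4(W) — all W, so L
n=13: →11(W), 10(W), 9(W), 5(W) — all W, so L
n=14: →12(L), so W
n=15: →13(L), so W
n=16: →13(L), so W
n=17: →13(L), so W
n=18: →16(W), 15(W), 14(W), 10(W) — all W, so L
n=19: →17(W), 16(W), 15(W), 11(W) — all W, so L
n=20: →18(L), so W
n=21: →19(L), so W
n=22: →19(L), so W
n=23: →19(L), so W
n=24: →22(W), 21(W), 20(W), 16(W) — all W, so L
n=25: →23(W), 22(W), 21(W), 17(W) — all W, so L
n=26: →24(L), so W
n=27: →25(L), so W
n=28: →25(L), so W
n=29: →25(L), so W
n=30: →28(W), 27(W), 26(W), 22(W) — all W, so L
Every move from 30 reaches a W position, so the mover loses.

Player 2 wins.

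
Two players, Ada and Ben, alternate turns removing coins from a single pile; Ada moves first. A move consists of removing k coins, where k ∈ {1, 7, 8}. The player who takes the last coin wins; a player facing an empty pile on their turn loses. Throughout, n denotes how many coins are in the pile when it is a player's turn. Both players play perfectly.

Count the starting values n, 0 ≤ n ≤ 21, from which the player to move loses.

Build the W/L table. Terminal = L. A non-terminal position is W if it has a move to some L; otherwise it is L.
n=0: no move → L
n=1: reaches L-position 0 → W
n=2: only reaches 1(W), which is W → L
n=3: reaches L-position 2 → W
n=4: only reaches 3(W), which is W → L
n=5: reaches L-position 4 → W
n=6: only reaches 5(W), which is W → L
n=7: reaches L-position 6 → W
n=8: reaches L-position 0 → W
n=9: reaches L-position 2 → W
n=10: reaches L-position 2 → W
n=11: reaches L-position 4 → W
n=12: reaches L-position 4 → W
n=13: reaches L-position 6 → W
n=14: reaches L-position 6 → W
n=15: only reaches 14(W), 8(W), 7(W), all W → L
n=16: reaches L-position 15 → W
n=17: only reaches 16(W), 10(W), 9(W), all W → L
n=18: reaches L-position 17 → W
n=19: only reaches 18(W), 12(W), 11(W), all W → L
n=20: reaches L-position 19 → W
n=21: only reaches 20(W), 14(W), 13(W), all W → L
L entries with 0 ≤ n ≤ 21: n = 0, 2, 4, 6, 15, 17, 19, 21; that makes 8.

8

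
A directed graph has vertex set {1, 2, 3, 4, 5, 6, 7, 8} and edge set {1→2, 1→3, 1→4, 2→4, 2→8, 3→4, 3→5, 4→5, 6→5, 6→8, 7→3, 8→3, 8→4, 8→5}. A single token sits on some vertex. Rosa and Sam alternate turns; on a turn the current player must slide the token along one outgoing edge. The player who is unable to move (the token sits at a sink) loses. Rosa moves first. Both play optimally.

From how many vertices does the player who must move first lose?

3

Classify positions by backward induction: terminal positions (no move available) are L. From any other position, the mover wins iff some move reaches an L.
Every edge goes from a vertex to one that appears earlier in the order 5, 4, 3, 8, 6, 7, 2, 1, so processing vertices in that order labels each vertex after all of its successors.
5: no outgoing edge → L
4: can move to 5, which is L ⇒ W
3: can move to 5, which is L ⇒ W
8: can move to 5, which is L ⇒ W
6: can move to 5, which is L ⇒ W
7: the only move is to 3(W), a W ⇒ L
2: moves to 8(W), 4(W); every one is W ⇒ L
1: can move to 2, which is L ⇒ W
The L vertices are 2, 5, 7; that is 3 in all.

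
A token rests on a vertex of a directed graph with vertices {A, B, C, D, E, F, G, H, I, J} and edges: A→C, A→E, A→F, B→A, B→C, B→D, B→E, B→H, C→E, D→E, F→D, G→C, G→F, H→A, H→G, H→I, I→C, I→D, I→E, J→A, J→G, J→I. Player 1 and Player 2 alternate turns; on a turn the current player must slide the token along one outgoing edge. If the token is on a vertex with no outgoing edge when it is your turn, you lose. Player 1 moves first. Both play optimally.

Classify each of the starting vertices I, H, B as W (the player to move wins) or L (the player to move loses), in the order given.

I: W, H: L, B: W

Use the standard recursion: the mover loses at a terminal position; elsewhere, the mover wins exactly when some move hands the opponent an L position.
Every edge goes from a vertex to one that appears earlier in the order E, C, D, F, A, I, G, H, B, J, so processing vertices in that order labels each vertex after all of its successors.
E: no outgoing edge → L
C: can move to E, which is L ⇒ W
D: can move to E, which is L ⇒ W
F: the only move is to D(W), a W ⇒ L
A: can move to F, which is L ⇒ W
I: can move to E, which is L ⇒ W
G: can move to F, which is L ⇒ W
H: moves to G(W), I(W), A(W); every one is W ⇒ L
B: can move to H, which is L ⇒ W
J: moves to G(W), I(W), A(W); every one is W ⇒ L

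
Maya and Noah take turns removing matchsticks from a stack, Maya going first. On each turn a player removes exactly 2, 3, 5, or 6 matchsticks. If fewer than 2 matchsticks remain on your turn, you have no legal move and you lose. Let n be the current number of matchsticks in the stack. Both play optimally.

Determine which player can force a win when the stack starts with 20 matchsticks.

Maya wins.

Use the standard recursion: the mover loses at a terminal position; elsewhere, the mover wins exactly when some move hands the opponent an L position.
n=0: no move → L
n=1: no move → L
n=2: →0(L), so W
n=3: →1(L), so W
n=4: →1(L), so W
n=5: →0(L), so W
n=6: →1(L), so W
n=7: →1(L), so W
n=8: →6(W), 5(W), 3(W), 2(W) — all W, so L
n=9: →7(W), 6(W), 4(W), 3(W) — all W, so L
n=10: →8(L), so W
n=11: →9(L), so W
n=12: →9(L), so W
n=13: →8(L), so W
n=14: →9(L), so W
n=15: →9(L), so W
n=16: →14(W), 13(W), 11(W), 10(W) — all W, so L
n=17: →15(W), 14(W), 12(W), 11(W) — all W, so L
n=18: →16(L), so W
n=19: →17(L), so W
n=20: →17(L), so W
From 20 Maya can remove 3, leaving 17, reaching an L position.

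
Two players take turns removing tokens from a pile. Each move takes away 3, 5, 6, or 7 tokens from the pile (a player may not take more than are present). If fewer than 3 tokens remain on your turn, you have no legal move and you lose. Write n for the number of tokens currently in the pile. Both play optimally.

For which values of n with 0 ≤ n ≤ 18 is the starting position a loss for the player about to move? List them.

0, 1, 2, 10, 11, 12

Use the standard recursion: the mover loses at a terminal position; elsewhere, the mover wins exactly when some move hands the opponent an L position.
n=0: no move → L
n=1: no move → L
n=2: no move → L
n=3: can move to 0, which is L ⇒ W
n=4: can move to 1, which is L ⇒ W
n=5: can move to 2, which is L ⇒ W
n=6: can move to 1, which is L ⇒ W
n=7: can move to 2, which is L ⇒ W
n=8: can move to 2, which is L ⇒ W
n=9: can move to 2, which is L ⇒ W
n=10: moves to 7(W), 5(W), 4(W), 3(W); every one is W ⇒ L
n=11: moves to 8(W), 6(W), 5(W), 4(W); every one is W ⇒ L
n=12: moves to 9(W), 7(W), 6(W), 5(W); every one is W ⇒ L
n=13: can move to 10, which is L ⇒ W
n=14: can move to 11, which is L ⇒ W
n=15: can move to 12, which is L ⇒ W
n=16: can move to 11, which is L ⇒ W
n=17: can move to 12, which is L ⇒ W
n=18: can move to 12, which is L ⇒ W
The losing starting values of n are exactly the entries labelled L in this table (6 of them).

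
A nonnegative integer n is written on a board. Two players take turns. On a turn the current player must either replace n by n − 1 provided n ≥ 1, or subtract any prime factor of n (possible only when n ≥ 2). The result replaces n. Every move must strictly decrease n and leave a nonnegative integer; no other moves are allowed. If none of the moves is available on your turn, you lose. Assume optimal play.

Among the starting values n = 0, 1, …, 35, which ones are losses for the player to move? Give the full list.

0, 4, 8, 12, 16, 20, 24, 28, 32

Compute win/loss labels from the base case upward. A position with no move is L. Any other position is W if it can reach an L in one move, else L.
n=0: no move → L
n=1: W (go to 0, an L position)
n=2: W (go to 0, an L position)
n=3: W (go to 0, an L position)
n=4: L (options 2(W), 3(W) are all W)
n=5: W (go to 0, an L position)
n=6: W (go to 4, an L position)
n=7: W (go to 0, an L position)
n=8: L (options 6(W), 7(W) are all W)
n=9: W (go to 8, an L position)
n=10: W (go to 8, an L position)
n=11: W (go to 0, an L position)
n=12: L (options 9(W), 10(W), 11(W) are all W)
n=13: W (go to 0, an L position)
n=14: W (go to 12, an L position)
n=15: W (go to 12, an L position)
n=16: L (options 14(W), 15(W) are all W)
n=17: W (go to 0, an L position)
n=18: W (go to 16, an L position)
n=19: W (go to 0, an L position)
n=20: L (options 15(W), 18(W), 19(W) are all W)
n=21: W (go to 20, an L position)
n=22: W (go to 20, an L position)
n=23: W (go to 0, an L position)
n=24: L (options 21(W), 22(W), 23(W) are all W)
n=25: W (go to 20, an L position)
n=26: W (go to 24, an L position)
n=27: W (go to 24, an L position)
n=28: L (options 21(W), 26(W), 27(W) are all W)
n=29: W (go to 0, an L position)
n=30: W (go to 28, an L position)
n=31: W (go to 0, an L position)
n=32: L (options 30(W), 31(W) are all W)
n=33: W (go to 32, an L position)
n=34: W (go to 32, an L position)
n=35: W (go to 28, an L position)
Reading off the rows marked L gives the requested list; there are 9 such values of n.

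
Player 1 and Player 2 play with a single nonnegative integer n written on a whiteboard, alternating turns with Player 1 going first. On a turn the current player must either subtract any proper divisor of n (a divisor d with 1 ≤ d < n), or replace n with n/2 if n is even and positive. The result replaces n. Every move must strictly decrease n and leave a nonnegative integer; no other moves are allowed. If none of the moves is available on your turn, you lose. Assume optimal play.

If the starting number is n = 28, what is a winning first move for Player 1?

Work bottom-up. With no move the player to move loses. Otherwise the position is W if at least one move leads to an L position for the opponent, and L if every move leads to a W.
n=0: no move → L
n=1: no move → L
n=2: →1(L), so W
n=3: →2(W) only, which is W, so L
n=4: →3(L), so W
n=5: →4(W) only, which is W, so L
n=6: →3(L), so W
n=7: →6(W) only, which is W, so L
n=8: →7(L), so W
n=9: →6(W), 8(W) — all W, so L
n=10: →5(L), so W
n=11: →10(W) only, which is W, so L
n=12: →9(L), so W
n=13: →12(W) only, which is W, so L
n=14: →7(L), so W
n=15: →10(W), 12(W), 14(W) — all W, so L
n=16: →15(L), so W
n=17: →16(W) only, which is W, so L
n=18: →9(L), so W
n=19: →18(W) only, which is W, so L
n=20: →15(L), so W
n=21: →14(W), 18(W), 20(W) — all W, so L
n=22: →11(L), so W
n=23: →22(W) only, which is W, so L
n=24: →21(L), so W
n=25: →20(W), 24(W) — all W, so L
n=26: →13(L), so W
n=27: →18(W), 24(W), 26(W) — all W, so L
n=28: →21(L), so W
From 28, the L positions reachable in one move are: 21, 27. Any move reaching one of these is winning.

Move to 21.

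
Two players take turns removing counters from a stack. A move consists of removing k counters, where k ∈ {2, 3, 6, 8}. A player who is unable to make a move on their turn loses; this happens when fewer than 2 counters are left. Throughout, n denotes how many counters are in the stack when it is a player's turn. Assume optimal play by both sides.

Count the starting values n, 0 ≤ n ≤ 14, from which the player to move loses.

Build the W/L table. Terminal = L. A non-terminal position is W if it has a move to some L; otherwise it is L.
n=0: no move → L
n=1: no move → L
n=2: W (go to 0, an L position)
n=3: W (go to 1, an L position)
n=4: W (go to 1, an L position)
n=5: L (options 3(W), 2(W) are all W)
n=6: W (go to 0, an L position)
n=7: W (go to 5, an L position)
n=8: W (go to 5, an L position)
n=9: W (go to 1, an L position)
n=10: L (options 8(W), 7(W), 4(W), 2(W) are all W)
n=11: W (go to 5, an L position)
n=12: W (go to 10, an L position)
n=13: W (go to 10, an L position)
n=14: L (options 12(W), 11(W), 8(W), 6(W) are all W)
L entries with 0 ≤ n ≤ 14: n = 0, 1, 5, 10, 14; that makes 5.

5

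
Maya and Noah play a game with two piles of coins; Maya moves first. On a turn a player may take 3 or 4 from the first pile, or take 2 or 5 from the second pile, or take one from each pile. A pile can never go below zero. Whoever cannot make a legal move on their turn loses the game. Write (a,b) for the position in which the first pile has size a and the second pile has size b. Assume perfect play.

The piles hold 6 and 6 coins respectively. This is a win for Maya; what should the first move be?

Positions with no move are L. A position that does have a move is losing for the player to move precisely when every available move leads to a winning position for the opponent. Fill in the labels:
No move ever increases a pile, so every position that can arise here has a ≤ 6 and b ≤ 6; it is enough to label the cells with 0 ≤ a ≤ 6 and 0 ≤ b ≤ 6.
Every move lowers a or b (never raises either), so fill the grid row by row in increasing a, and left to right within a row: each cell's successors are then already labelled.
      b=0  b=1  b=2  b=3  b=4  b=5  b=6
a=0:    L    L    W    W    L    W    W
a=1:    L    W    W    L    L    W    W
a=2:    L    W    W    L    W    W    L
a=3:    W    W    L    L    W    W    L
a=4:    W    W    L    W    W    L    L
a=5:    W    L    L    W    W    L    W
a=6:    W    L    W    W    L    L    W
Cells with no legal move (terminal, hence L): (0,0), (0,1), (1,0), (2,0).
The remaining L cells, each justified by listing all of its moves:
(0,4): only reaches (0,2)(W), which is W → L
(1,3): only reaches (1,1)(W), (0,2)(W), all W → L
(1,4): only reaches (1,2)(W), (0,3)(W), all W → L
(2,3): only reaches (2,1)(W), (1,2)(W), all W → L
(2,6): only reaches (2,4)(W), (2,1)(W), (1,5)(W), all W → L
(3,2): only reaches (0,2)(W), (3,0)(W), (2,1)(W), all W → L
(3,3): only reaches (0,3)(W), (3,1)(W), (2,2)(W), all W → L
(3,6): only reaches (0,6)(W), (3,4)(W), (3,1)(W), (2,5)(W), all W → L
(4,2): only reaches (1,2)(W), (0,2)(W), (4,0)(W), (3,1)(W), all W → L
(4,5): only reaches (1,5)(W), (0,5)(W), (4,3)(W), (4,0)(W), (3,4)(W), all W → L
(4,6): only reaches (1,6)(W), (0,6)(W), (4,4)(W), (4,1)(W), (3,5)(W), all W → L
(5,1): only reaches (2,1)(W), (1,1)(W), (4,0)(W), all W → L
(5,2): only reaches (2,2)(W), (1,2)(W), (5,0)(W), (4,1)(W), all W → L
(5,5): only reaches (2,5)(W), (1,5)(W), (5,3)(W), (5,0)(W), (4,4)(W), all W → L
(6,1): only reaches (3,1)(W), (2,1)(W), (5,0)(W), all W → L
(6,4): only reaches (3,4)(W), (2,4)(W), (6,2)(W), (5,3)(W), all W → L
(6,5): only reaches (3,5)(W), (2,5)(W), (6,3)(W), (6,0)(W), (5,4)(W), all W → L
Every other cell has at least one move into one of the L cells above, so it is W.
From (6,6), the L positions reachable in one move are: (3,6), (2,6), (6,4), (6,1), (5,5). Any move reaching one of these is winning.

Move to (3,6).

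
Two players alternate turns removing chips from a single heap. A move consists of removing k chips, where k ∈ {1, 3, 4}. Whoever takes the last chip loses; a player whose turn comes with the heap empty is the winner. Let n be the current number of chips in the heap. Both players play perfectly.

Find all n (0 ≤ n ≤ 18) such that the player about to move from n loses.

1, 3, 8, 10, 15, 17

Label each position W (a win for the player to move) or L (a loss). A position with no legal move is W; any other position is W exactly when some move reaches an L, and L when every move reaches a W.
n=0: no move; the opponent has just taken the last chip and therefore loses → W
n=1: →0(W) only, which is W, so L
n=2: →1(L), so W
n=3: →2(W), 0(W) — all W, so L
n=4: →3(L), so W
n=5: →1(L), so W
n=6: →3(L), so W
n=7: →3(L), so W
n=8: →7(W), 5(W), 4(W) — all W, so L
n=9: →8(L), so W
n=10: →9(W), 7(W), 6(W) — all W, so L
n=11: →10(L), so W
n=12: →8(L), so W
n=13: →10(L), so W
n=14: →10(L), so W
n=15: →14(W), 12(W), 11(W) — all W, so L
n=16: →15(L), so W
n=17: →16(W), 14(W), 13(W) — all W, so L
n=18: →17(L), so W
Reading off the rows marked L gives the requested list; there are 6 such values of n.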